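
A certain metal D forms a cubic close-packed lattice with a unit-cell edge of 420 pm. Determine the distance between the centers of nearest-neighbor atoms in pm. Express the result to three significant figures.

297 pm

In an FCC structure, atoms touch along the face diagonal, so √2·a = 4r; the nearest-neighbor distance equals 2r = 0.7071·a.
d = 0.7071 × 420 = 297 pm.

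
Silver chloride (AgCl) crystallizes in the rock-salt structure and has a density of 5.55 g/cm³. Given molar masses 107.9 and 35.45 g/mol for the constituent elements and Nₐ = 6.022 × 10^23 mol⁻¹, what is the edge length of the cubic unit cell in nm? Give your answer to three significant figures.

0.556 nm

M(AgCl) = 143.35 g/mol; Z = 4 formula units per cell.
a³ = Z·M/(N_A·ρ) = 4 × 143.35 / (6.022 × 10²³ × 5.55) = 1.716 × 10^-22 cm³, so a = 5.557 × 10^-8 cm = 0.556 nm.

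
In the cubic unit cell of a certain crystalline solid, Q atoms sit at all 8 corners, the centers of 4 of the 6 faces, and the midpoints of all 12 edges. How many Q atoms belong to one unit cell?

6

Corner atoms are shared by 8 cells (1/8 each), face atoms by 2 (1/2 each), edge atoms by 4 (1/4 each).
Net atoms = 8 × 1/8 + 4 × 1/2 + 12 × 1/4 = 1 + 2 + 3 = 6.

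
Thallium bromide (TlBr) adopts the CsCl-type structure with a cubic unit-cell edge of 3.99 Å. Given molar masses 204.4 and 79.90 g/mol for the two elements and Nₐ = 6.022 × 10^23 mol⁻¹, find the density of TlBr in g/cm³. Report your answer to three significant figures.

7.43 g/cm³

The CsCl-type structure contains Z = 1 formula unit per cell; M(TlBr) = 204.4 + 79.90 = 284.3 g/mol.
a³ = (3.990 × 10^-8 cm)³ = 6.352 × 10^-23 cm³.
ρ = 1 × 284.3 / (6.022 × 10²³ × 6.352 × 10^-23) = 7.432 g/cm³.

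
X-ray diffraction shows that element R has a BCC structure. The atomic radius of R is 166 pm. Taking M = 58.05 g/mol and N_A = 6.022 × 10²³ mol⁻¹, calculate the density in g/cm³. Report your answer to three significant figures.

In a BCC lattice, atoms touch along the body diagonal, so √3·a = 4r, giving a = 383.4 pm = 3.834 × 10^-8 cm.
With Z = 2, ρ = Z·M/(N_A·a³) = 2 × 58.05 / (6.022 × 10²³ × 5.634 × 10^-23) = 3.422 g/cm³.

3.42 g/cm³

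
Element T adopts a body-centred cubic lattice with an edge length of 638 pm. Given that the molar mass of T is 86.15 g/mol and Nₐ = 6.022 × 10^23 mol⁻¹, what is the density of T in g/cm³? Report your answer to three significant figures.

1.10 g/cm³

A BCC unit cell contains Z = 2 atoms.
Cell volume: a³ = (638 pm)³ = (6.380 × 10^-8 cm)³ = 2.597 × 10^-22 cm³.
ρ = Z·M/(N_A·a³) = 2 × 86.15 / (6.022 × 10²³ × 2.597 × 10^-22) = 1.102 g/cm³.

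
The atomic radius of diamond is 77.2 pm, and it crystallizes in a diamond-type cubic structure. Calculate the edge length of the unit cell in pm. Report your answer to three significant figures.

357 pm

In a diamond cubic lattice, nearest neighbors lie along the body diagonal with √3·a = 8r.
a = 8r/√3 = 8 × 77.2 / 1.7321 = 357 pm.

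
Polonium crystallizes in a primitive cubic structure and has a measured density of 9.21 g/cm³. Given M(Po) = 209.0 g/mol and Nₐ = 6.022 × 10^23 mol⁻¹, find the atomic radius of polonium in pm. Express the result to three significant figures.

For a simple cubic cell (Z = 1), a³ = Z·M/(N_A·ρ) = 1 × 209.0 / (6.022 × 10²³ × 9.210) = 3.768 × 10^-23 cm³, so a = 3.353 × 10^-8 cm = 335.3 pm.
Atoms touch along the cell edge, so a = 2r, so r = 0.5000 × a = 168 pm.

168 pm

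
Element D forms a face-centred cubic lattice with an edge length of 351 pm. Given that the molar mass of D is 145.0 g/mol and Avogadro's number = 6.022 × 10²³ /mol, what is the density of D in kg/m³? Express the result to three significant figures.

22300 kg/m³

An FCC unit cell contains Z = 4 atoms.
Cell volume: a³ = (351 pm)³ = (3.510 × 10^-8 cm)³ = 4.324 × 10^-23 cm³.
ρ = Z·M/(N_A·a³) = 4 × 145.0 / (6.022 × 10²³ × 4.324 × 10^-23) = 22.27 g/cm³ = 22300 kg/m³.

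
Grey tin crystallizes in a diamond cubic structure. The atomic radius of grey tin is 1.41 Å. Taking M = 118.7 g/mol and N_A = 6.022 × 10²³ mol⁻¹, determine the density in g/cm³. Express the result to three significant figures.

In a diamond cubic lattice, nearest neighbors lie along the body diagonal with √3·a = 8r, giving a = 6.513 Å = 6.513 × 10^-8 cm.
With Z = 8, ρ = Z·M/(N_A·a³) = 8 × 118.7 / (6.022 × 10²³ × 2.762 × 10^-22) = 5.709 g/cm³.

5.71 g/cm³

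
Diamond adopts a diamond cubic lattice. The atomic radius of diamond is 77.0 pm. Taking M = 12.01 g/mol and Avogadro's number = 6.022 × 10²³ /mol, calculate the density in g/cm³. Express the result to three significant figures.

3.55 g/cm³

In a diamond cubic lattice, nearest neighbors lie along the body diagonal with √3·a = 8r, giving a = 355.6 pm = 3.556 × 10^-8 cm.
With Z = 8, ρ = Z·M/(N_A·a³) = 8 × 12.01 / (6.022 × 10²³ × 4.498 × 10^-23) = 3.547 g/cm³.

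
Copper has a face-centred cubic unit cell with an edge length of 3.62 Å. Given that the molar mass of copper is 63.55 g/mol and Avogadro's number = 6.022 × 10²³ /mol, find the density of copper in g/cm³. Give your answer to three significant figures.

8.90 g/cm³

An FCC unit cell contains Z = 4 atoms.
Cell volume: a³ = (3.62 Å)³ = (3.620 × 10^-8 cm)³ = 4.744 × 10^-23 cm³.
ρ = Z·M/(N_A·a³) = 4 × 63.55 / (6.022 × 10²³ × 4.744 × 10^-23) = 8.898 g/cm³.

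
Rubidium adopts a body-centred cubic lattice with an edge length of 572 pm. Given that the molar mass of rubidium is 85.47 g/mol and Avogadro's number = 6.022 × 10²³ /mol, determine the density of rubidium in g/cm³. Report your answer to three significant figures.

1.52 g/cm³

A BCC unit cell contains Z = 2 atoms.
Cell volume: a³ = (572 pm)³ = (5.720 × 10^-8 cm)³ = 1.871 × 10^-22 cm³.
ρ = Z·M/(N_A·a³) = 2 × 85.47 / (6.022 × 10²³ × 1.871 × 10^-22) = 1.517 g/cm³.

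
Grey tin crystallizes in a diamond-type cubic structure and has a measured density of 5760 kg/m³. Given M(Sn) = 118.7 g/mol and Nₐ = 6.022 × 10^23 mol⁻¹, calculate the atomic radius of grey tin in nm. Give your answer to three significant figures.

For a diamond cubic cell (Z = 8), a³ = Z·M/(N_A·ρ) = 8 × 118.7 / (6.022 × 10²³ × 5.760) = 2.738 × 10^-22 cm³, so a = 6.493 × 10^-8 cm = 0.6493 nm.
Nearest neighbors lie along the body diagonal with √3·a = 8r, so r = 0.2165 × a = 0.141 nm.

0.141 nm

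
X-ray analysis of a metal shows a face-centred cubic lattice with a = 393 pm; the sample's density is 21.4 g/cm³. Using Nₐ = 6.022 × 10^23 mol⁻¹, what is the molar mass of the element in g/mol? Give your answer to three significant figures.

An FCC cell has Z = 4 atoms; a = 3.930 × 10^-8 cm.
M = ρ·N_A·a³/Z = 21.4 × 6.022 × 10²³ × 6.070 × 10^-23 / 4 = 196 g/mol.

196 g/mol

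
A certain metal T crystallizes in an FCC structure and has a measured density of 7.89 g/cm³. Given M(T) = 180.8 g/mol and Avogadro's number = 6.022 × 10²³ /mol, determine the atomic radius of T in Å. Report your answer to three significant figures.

1.89 Å

For an FCC cell (Z = 4), a³ = Z·M/(N_A·ρ) = 4 × 180.8 / (6.022 × 10²³ × 7.890) = 1.522 × 10^-22 cm³, so a = 5.339 × 10^-8 cm = 5.339 Å.
Atoms touch along the face diagonal, so √2·a = 4r, so r = 0.3536 × a = 1.89 Å.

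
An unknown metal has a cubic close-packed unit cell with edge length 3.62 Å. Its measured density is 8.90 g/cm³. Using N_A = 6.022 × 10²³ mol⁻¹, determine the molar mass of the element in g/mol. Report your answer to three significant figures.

63.6 g/mol

An FCC cell has Z = 4 atoms; a = 3.620 × 10^-8 cm.
M = ρ·N_A·a³/Z = 8.90 × 6.022 × 10²³ × 4.744 × 10^-23 / 4 = 63.6 g/mol.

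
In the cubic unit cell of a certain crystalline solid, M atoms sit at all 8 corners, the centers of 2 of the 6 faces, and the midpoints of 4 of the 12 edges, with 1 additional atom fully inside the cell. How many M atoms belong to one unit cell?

Corner atoms are shared by 8 cells (1/8 each), face atoms by 2 (1/2 each), edge atoms by 4 (1/4 each), interior atoms are unshared.
Net atoms = 8 × 1/8 + 2 × 1/2 + 4 × 1/4 + 1 = 1 + 1 + 1 + 1 = 4.

4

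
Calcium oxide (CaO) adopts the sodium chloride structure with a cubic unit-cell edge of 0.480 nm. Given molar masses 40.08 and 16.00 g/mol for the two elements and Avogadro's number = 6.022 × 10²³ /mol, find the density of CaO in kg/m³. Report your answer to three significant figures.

The sodium chloride structure contains Z = 4 formula units per cell; M(CaO) = 40.08 + 16.00 = 56.08 g/mol.
a³ = (4.800 × 10^-8 cm)³ = 1.106 × 10^-22 cm³.
ρ = 4 × 56.08 / (6.022 × 10²³ × 1.106 × 10^-22) = 3.368 g/cm³ = 3370 kg/m³.

3370 kg/m³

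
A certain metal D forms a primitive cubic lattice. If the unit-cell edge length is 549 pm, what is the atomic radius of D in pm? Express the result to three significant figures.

275 pm

In a simple cubic lattice, atoms touch along the cell edge, so a = 2r.
r = a/2 = 549/2 = 275 pm.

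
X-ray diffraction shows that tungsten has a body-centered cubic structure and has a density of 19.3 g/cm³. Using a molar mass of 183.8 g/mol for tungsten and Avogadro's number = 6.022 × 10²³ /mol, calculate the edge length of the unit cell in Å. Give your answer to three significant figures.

3.16 Å

With Z = 2 atoms per BCC cell, a³ = Z·M/(N_A·ρ) = 2 × 183.8 / (6.022 × 10²³ × 19.30 g/cm³) = 3.163 × 10^-23 cm³.
a = (3.163 × 10^-23)^(1/3) = 3.162 × 10^-8 cm = 3.16 Å.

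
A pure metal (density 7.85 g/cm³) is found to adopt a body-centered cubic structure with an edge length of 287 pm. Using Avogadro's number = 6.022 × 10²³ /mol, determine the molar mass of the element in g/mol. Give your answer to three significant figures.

A BCC cell has Z = 2 atoms; a = 2.870 × 10^-8 cm.
M = ρ·N_A·a³/Z = 7.85 × 6.022 × 10²³ × 2.364 × 10^-23 / 2 = 55.9 g/mol.

55.9 g/mol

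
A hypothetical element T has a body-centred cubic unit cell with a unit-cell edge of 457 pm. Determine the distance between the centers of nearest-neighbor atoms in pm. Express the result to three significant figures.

In a BCC structure, atoms touch along the body diagonal, so √3·a = 4r; the nearest-neighbor distance equals 2r = 0.8660·a.
d = 0.8660 × 457 = 396 pm.

396 pm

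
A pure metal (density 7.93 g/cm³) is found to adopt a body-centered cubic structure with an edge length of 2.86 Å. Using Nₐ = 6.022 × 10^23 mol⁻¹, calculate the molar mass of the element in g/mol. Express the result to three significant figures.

A BCC cell has Z = 2 atoms; a = 2.860 × 10^-8 cm.
M = ρ·N_A·a³/Z = 7.93 × 6.022 × 10²³ × 2.339 × 10^-23 / 2 = 55.9 g/mol.

55.9 g/mol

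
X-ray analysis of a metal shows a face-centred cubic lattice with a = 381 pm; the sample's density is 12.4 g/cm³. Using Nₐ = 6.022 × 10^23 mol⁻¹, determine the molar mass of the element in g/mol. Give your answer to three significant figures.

An FCC cell has Z = 4 atoms; a = 3.810 × 10^-8 cm.
M = ρ·N_A·a³/Z = 12.4 × 6.022 × 10²³ × 5.531 × 10^-23 / 4 = 103 g/mol.

103 g/mol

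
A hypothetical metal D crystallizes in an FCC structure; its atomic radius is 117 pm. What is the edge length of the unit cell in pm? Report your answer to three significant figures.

331 pm

In an FCC lattice, atoms touch along the face diagonal, so √2·a = 4r.
a = 4r/√2 = 4 × 117 / 1.4142 = 331 pm.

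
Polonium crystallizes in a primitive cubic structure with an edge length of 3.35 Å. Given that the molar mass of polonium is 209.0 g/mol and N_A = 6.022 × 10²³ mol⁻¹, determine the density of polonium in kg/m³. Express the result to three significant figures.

A simple cubic unit cell contains Z = 1 atom.
Cell volume: a³ = (3.35 Å)³ = (3.350 × 10^-8 cm)³ = 3.760 × 10^-23 cm³.
ρ = Z·M/(N_A·a³) = 1 × 209.0 / (6.022 × 10²³ × 3.760 × 10^-23) = 9.231 g/cm³ = 9230 kg/m³.

9230 kg/m³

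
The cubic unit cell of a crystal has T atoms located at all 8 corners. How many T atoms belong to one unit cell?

1

Corner atoms are shared by 8 cells (1/8 each).
Net atoms = 8 × 1/8 = 1 = 1.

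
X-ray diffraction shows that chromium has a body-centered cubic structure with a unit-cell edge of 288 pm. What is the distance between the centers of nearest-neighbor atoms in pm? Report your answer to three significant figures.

249 pm

In a BCC structure, atoms touch along the body diagonal, so √3·a = 4r; the nearest-neighbor distance equals 2r = 0.8660·a.
d = 0.8660 × 288 = 249 pm.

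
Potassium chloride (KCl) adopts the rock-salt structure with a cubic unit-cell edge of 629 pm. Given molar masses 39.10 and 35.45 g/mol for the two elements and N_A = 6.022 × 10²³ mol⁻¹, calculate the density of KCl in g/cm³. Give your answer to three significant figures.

1.99 g/cm³

The rock-salt structure contains Z = 4 formula units per cell; M(KCl) = 39.10 + 35.45 = 74.55 g/mol.
a³ = (6.290 × 10^-8 cm)³ = 2.489 × 10^-22 cm³.
ρ = 4 × 74.55 / (6.022 × 10²³ × 2.489 × 10^-22) = 1.990 g/cm³.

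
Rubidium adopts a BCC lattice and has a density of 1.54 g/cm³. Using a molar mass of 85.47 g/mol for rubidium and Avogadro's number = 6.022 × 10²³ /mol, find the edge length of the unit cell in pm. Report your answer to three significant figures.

With Z = 2 atoms per BCC cell, a³ = Z·M/(N_A·ρ) = 2 × 85.47 / (6.022 × 10²³ × 1.540 g/cm³) = 1.843 × 10^-22 cm³.
a = (1.843 × 10^-22)^(1/3) = 5.691 × 10^-8 cm = 569 pm.

569 pm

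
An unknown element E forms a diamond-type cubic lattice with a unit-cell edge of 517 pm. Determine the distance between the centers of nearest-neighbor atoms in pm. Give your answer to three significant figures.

224 pm

In a diamond cubic structure, nearest neighbors lie along the body diagonal with √3·a = 8r; the nearest-neighbor distance equals 2r = 0.4330·a.
d = 0.4330 × 517 = 224 pm.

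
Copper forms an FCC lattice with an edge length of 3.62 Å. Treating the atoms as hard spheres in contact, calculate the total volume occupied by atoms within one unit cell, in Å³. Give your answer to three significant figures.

In an FCC lattice atoms touch along the face diagonal, so √2·a = 4r, so r = 0.3536a = 1.280 Å.
V_atoms = Z × (4/3)πr³ = 4 × (4/3)π × (1.280)³ = 35.1 Å³.

35.1 Å³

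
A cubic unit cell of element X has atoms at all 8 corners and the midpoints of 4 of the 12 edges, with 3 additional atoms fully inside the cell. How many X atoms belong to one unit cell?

Corner atoms are shared by 8 cells (1/8 each), edge atoms by 4 (1/4 each), interior atoms are unshared.
Net atoms = 8 × 1/8 + 4 × 1/4 + 3 = 1 + 1 + 3 = 5.

5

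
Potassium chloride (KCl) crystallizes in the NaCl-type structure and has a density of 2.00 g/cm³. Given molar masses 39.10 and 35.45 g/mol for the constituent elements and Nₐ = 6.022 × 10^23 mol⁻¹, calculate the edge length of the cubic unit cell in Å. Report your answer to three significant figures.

M(KCl) = 74.55 g/mol; Z = 4 formula units per cell.
a³ = Z·M/(N_A·ρ) = 4 × 74.55 / (6.022 × 10²³ × 2.00) = 2.476 × 10^-22 cm³, so a = 6.279 × 10^-8 cm = 6.28 Å.

6.28 Å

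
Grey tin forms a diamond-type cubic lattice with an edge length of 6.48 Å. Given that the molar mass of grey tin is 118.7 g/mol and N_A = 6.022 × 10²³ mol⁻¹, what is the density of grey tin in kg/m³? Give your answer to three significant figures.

5800 kg/m³

A diamond cubic unit cell contains Z = 8 atoms.
Cell volume: a³ = (6.48 Å)³ = (6.480 × 10^-8 cm)³ = 2.721 × 10^-22 cm³.
ρ = Z·M/(N_A·a³) = 8 × 118.7 / (6.022 × 10²³ × 2.721 × 10^-22) = 5.795 g/cm³ = 5800 kg/m³.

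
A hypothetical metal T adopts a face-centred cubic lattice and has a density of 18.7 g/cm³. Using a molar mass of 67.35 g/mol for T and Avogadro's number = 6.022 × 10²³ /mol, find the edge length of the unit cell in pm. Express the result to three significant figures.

288 pm

With Z = 4 atoms per FCC cell, a³ = Z·M/(N_A·ρ) = 4 × 67.35 / (6.022 × 10²³ × 18.70 g/cm³) = 2.392 × 10^-23 cm³.
a = (2.392 × 10^-23)^(1/3) = 2.881 × 10^-8 cm = 288 pm.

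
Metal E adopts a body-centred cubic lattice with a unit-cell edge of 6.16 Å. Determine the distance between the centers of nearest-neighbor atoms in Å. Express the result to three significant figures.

In a BCC structure, atoms touch along the body diagonal, so √3·a = 4r; the nearest-neighbor distance equals 2r = 0.8660·a.
d = 0.8660 × 6.16 = 5.33 Å.

5.33 Å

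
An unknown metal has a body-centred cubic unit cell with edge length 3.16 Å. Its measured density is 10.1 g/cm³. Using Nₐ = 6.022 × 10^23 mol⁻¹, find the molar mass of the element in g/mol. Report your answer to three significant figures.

A BCC cell has Z = 2 atoms; a = 3.160 × 10^-8 cm.
M = ρ·N_A·a³/Z = 10.1 × 6.022 × 10²³ × 3.155 × 10^-23 / 2 = 96.0 g/mol.

96.0 g/mol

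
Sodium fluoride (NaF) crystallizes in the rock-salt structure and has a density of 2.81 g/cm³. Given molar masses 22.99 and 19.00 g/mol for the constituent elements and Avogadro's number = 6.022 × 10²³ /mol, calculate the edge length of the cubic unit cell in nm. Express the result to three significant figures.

M(NaF) = 41.99 g/mol; Z = 4 formula units per cell.
a³ = Z·M/(N_A·ρ) = 4 × 41.99 / (6.022 × 10²³ × 2.81) = 9.926 × 10^-23 cm³, so a = 4.630 × 10^-8 cm = 0.463 nm.

0.463 nm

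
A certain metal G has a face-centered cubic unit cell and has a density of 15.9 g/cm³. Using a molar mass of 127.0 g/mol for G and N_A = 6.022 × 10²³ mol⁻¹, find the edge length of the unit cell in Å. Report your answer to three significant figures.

With Z = 4 atoms per FCC cell, a³ = Z·M/(N_A·ρ) = 4 × 127.0 / (6.022 × 10²³ × 15.90 g/cm³) = 5.305 × 10^-23 cm³.
a = (5.305 × 10^-23)^(1/3) = 3.758 × 10^-8 cm = 3.76 Å.

3.76 Å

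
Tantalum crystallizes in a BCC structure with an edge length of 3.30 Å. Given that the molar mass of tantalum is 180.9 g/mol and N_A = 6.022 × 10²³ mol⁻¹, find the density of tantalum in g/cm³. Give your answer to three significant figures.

16.7 g/cm³

A BCC unit cell contains Z = 2 atoms.
Cell volume: a³ = (3.30 Å)³ = (3.300 × 10^-8 cm)³ = 3.594 × 10^-23 cm³.
ρ = Z·M/(N_A·a³) = 2 × 180.9 / (6.022 × 10²³ × 3.594 × 10^-23) = 16.72 g/cm³.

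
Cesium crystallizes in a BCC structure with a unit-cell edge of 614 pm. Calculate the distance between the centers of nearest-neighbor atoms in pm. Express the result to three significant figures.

In a BCC structure, atoms touch along the body diagonal, so √3·a = 4r; the nearest-neighbor distance equals 2r = 0.8660·a.
d = 0.8660 × 614 = 532 pm.

532 pm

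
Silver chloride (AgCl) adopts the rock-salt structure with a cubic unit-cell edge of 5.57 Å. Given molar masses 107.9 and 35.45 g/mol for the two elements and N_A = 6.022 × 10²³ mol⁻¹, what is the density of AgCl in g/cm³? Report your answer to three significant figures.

5.51 g/cm³

The rock-salt structure contains Z = 4 formula units per cell; M(AgCl) = 107.9 + 35.45 = 143.35 g/mol.
a³ = (5.570 × 10^-8 cm)³ = 1.728 × 10^-22 cm³.
ρ = 4 × 143.35 / (6.022 × 10²³ × 1.728 × 10^-22) = 5.510 g/cm³.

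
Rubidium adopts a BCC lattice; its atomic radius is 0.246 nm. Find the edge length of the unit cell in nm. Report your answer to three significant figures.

In a BCC lattice, atoms touch along the body diagonal, so √3·a = 4r.
a = 4r/√3 = 4 × 0.246 / 1.7321 = 0.568 nm.

0.568 nm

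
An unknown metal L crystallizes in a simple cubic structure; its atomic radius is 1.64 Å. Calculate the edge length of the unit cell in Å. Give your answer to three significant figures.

3.28 Å

In a simple cubic lattice, atoms touch along the cell edge, so a = 2r.
a = 2r = 2 × 1.64 = 3.28 Å.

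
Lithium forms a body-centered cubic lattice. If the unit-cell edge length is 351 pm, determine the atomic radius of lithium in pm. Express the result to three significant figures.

152 pm

In a BCC lattice, atoms touch along the body diagonal, so √3·a = 4r.
r = √3·a/4 = 1.7321 × 351 / 4 = 152 pm.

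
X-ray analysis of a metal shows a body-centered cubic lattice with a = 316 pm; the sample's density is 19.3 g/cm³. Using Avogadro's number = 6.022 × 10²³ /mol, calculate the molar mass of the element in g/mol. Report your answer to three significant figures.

A BCC cell has Z = 2 atoms; a = 3.160 × 10^-8 cm.
M = ρ·N_A·a³/Z = 19.3 × 6.022 × 10²³ × 3.155 × 10^-23 / 2 = 183 g/mol.

183 g/mol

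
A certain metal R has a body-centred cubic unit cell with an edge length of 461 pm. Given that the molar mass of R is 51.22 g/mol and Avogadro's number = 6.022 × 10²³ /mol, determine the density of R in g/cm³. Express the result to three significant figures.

A BCC unit cell contains Z = 2 atoms.
Cell volume: a³ = (461 pm)³ = (4.610 × 10^-8 cm)³ = 9.797 × 10^-23 cm³.
ρ = Z·M/(N_A·a³) = 2 × 51.22 / (6.022 × 10²³ × 9.797 × 10^-23) = 1.736 g/cm³.

1.74 g/cm³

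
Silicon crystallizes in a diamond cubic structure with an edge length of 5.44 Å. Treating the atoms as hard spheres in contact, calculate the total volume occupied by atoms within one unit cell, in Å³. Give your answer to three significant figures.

In a diamond cubic lattice nearest neighbors lie along the body diagonal with √3·a = 8r, so r = 0.2165a = 1.178 Å.
V_atoms = Z × (4/3)πr³ = 8 × (4/3)π × (1.178)³ = 54.8 Å³.

54.8 Å³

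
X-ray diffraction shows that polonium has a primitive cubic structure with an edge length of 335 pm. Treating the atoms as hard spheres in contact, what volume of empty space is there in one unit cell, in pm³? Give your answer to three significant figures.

In a simple cubic lattice atoms touch along the cell edge, so a = 2r, so r = 0.5000a = 167.5 pm.
V_cell = a³ = 3.760 × 10^7 pm³; V_atoms = 1 × (4/3)πr³ = 1.968 × 10^7 pm³.
Empty space = 3.760 × 10^7 − 1.968 × 10^7 = 1.79 × 10^7 pm³.

1.79 × 10^7 pm³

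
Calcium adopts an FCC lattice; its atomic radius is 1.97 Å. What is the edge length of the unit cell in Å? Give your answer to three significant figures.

5.57 Å

In an FCC lattice, atoms touch along the face diagonal, so √2·a = 4r.
a = 4r/√2 = 4 × 1.97 / 1.4142 = 5.57 Å.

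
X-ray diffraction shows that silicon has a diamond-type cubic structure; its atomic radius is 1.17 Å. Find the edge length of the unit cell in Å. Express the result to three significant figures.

5.40 Å

In a diamond cubic lattice, nearest neighbors lie along the body diagonal with √3·a = 8r.
a = 8r/√3 = 8 × 1.17 / 1.7321 = 5.40 Å.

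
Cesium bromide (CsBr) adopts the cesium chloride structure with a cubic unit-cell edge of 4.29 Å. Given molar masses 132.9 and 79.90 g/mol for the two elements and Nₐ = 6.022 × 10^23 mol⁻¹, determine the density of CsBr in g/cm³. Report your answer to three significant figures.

4.48 g/cm³

The cesium chloride structure contains Z = 1 formula unit per cell; M(CsBr) = 132.9 + 79.90 = 212.8 g/mol.
a³ = (4.290 × 10^-8 cm)³ = 7.895 × 10^-23 cm³.
ρ = 1 × 212.8 / (6.022 × 10²³ × 7.895 × 10^-23) = 4.476 g/cm³.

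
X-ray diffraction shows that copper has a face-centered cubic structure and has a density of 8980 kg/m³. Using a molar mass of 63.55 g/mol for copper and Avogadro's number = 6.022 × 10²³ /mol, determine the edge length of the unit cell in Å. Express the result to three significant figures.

With Z = 4 atoms per FCC cell, a³ = Z·M/(N_A·ρ) = 4 × 63.55 / (6.022 × 10²³ × 8.980 g/cm³) = 4.701 × 10^-23 cm³.
a = (4.701 × 10^-23)^(1/3) = 3.609 × 10^-8 cm = 3.61 Å.

3.61 Å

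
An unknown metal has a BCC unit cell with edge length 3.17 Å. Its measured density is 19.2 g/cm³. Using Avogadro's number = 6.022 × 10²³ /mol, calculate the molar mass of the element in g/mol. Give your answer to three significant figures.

184 g/mol

A BCC cell has Z = 2 atoms; a = 3.170 × 10^-8 cm.
M = ρ·N_A·a³/Z = 19.2 × 6.022 × 10²³ × 3.186 × 10^-23 / 2 = 184 g/mol.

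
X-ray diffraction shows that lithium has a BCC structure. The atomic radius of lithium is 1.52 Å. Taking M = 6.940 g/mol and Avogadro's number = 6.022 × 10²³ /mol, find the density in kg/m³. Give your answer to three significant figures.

533 kg/m³

In a BCC lattice, atoms touch along the body diagonal, so √3·a = 4r, giving a = 3.510 Å = 3.510 × 10^-8 cm.
With Z = 2, ρ = Z·M/(N_A·a³) = 2 × 6.940 / (6.022 × 10²³ × 4.325 × 10^-23) = 0.5329 g/cm³ = 533 kg/m³.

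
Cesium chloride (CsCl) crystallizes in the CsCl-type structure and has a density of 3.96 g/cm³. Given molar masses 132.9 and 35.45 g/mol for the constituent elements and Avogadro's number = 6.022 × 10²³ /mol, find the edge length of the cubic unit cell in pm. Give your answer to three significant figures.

413 pm

M(CsCl) = 168.35 g/mol; Z = 1 formula unit per cell.
a³ = Z·M/(N_A·ρ) = 1 × 168.35 / (6.022 × 10²³ × 3.96) = 7.060 × 10^-23 cm³, so a = 4.133 × 10^-8 cm = 413 pm.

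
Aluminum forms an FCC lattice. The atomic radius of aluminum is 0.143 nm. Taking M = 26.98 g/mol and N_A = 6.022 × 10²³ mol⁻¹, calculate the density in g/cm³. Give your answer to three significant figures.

In an FCC lattice, atoms touch along the face diagonal, so √2·a = 4r, giving a = 0.4045 nm = 4.045 × 10^-8 cm.
With Z = 4, ρ = Z·M/(N_A·a³) = 4 × 26.98 / (6.022 × 10²³ × 6.617 × 10^-23) = 2.708 g/cm³.

2.71 g/cm³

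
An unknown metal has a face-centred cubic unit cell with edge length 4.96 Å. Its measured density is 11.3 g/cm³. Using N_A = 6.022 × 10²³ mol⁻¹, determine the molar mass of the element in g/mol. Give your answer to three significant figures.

208 g/mol

An FCC cell has Z = 4 atoms; a = 4.960 × 10^-8 cm.
M = ρ·N_A·a³/Z = 11.3 × 6.022 × 10²³ × 1.220 × 10^-22 / 4 = 208 g/mol.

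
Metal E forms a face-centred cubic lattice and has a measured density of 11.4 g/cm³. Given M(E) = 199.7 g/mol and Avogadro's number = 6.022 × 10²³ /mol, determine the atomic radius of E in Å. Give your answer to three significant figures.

1.73 Å

For an FCC cell (Z = 4), a³ = Z·M/(N_A·ρ) = 4 × 199.7 / (6.022 × 10²³ × 11.40) = 1.164 × 10^-22 cm³, so a = 4.882 × 10^-8 cm = 4.882 Å.
Atoms touch along the face diagonal, so √2·a = 4r, so r = 0.3536 × a = 1.73 Å.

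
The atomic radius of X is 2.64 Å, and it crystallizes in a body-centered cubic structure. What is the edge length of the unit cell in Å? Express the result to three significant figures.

6.10 Å

In a BCC lattice, atoms touch along the body diagonal, so √3·a = 4r.
a = 4r/√3 = 4 × 2.64 / 1.7321 = 6.10 Å.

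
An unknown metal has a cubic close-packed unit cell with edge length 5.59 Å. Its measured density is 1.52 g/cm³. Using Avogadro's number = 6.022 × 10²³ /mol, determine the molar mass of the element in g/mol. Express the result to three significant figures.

An FCC cell has Z = 4 atoms; a = 5.590 × 10^-8 cm.
M = ρ·N_A·a³/Z = 1.52 × 6.022 × 10²³ × 1.747 × 10^-22 / 4 = 40.0 g/mol.

40.0 g/mol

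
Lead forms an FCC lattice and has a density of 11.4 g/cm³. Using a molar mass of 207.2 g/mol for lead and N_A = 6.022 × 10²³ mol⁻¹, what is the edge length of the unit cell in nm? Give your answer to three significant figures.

0.494 nm

With Z = 4 atoms per FCC cell, a³ = Z·M/(N_A·ρ) = 4 × 207.2 / (6.022 × 10²³ × 11.40 g/cm³) = 1.207 × 10^-22 cm³.
a = (1.207 × 10^-22)^(1/3) = 4.942 × 10^-8 cm = 0.494 nm.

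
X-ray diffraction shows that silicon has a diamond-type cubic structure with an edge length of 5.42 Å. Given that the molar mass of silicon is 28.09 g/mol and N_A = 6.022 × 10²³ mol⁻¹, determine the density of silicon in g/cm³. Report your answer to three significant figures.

2.34 g/cm³

A diamond cubic unit cell contains Z = 8 atoms.
Cell volume: a³ = (5.42 Å)³ = (5.420 × 10^-8 cm)³ = 1.592 × 10^-22 cm³.
ρ = Z·M/(N_A·a³) = 8 × 28.09 / (6.022 × 10²³ × 1.592 × 10^-22) = 2.344 g/cm³.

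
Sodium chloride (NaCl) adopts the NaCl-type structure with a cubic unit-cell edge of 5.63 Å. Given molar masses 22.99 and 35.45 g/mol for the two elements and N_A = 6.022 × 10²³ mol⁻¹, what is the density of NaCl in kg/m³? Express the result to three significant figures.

2180 kg/m³

The NaCl-type structure contains Z = 4 formula units per cell; M(NaCl) = 22.99 + 35.45 = 58.44 g/mol.
a³ = (5.630 × 10^-8 cm)³ = 1.785 × 10^-22 cm³.
ρ = 4 × 58.44 / (6.022 × 10²³ × 1.785 × 10^-22) = 2.175 g/cm³ = 2180 kg/m³.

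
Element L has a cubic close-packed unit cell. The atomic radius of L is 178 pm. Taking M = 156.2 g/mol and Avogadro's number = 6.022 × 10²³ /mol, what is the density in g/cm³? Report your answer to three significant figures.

8.13 g/cm³

In an FCC lattice, atoms touch along the face diagonal, so √2·a = 4r, giving a = 503.5 pm = 5.035 × 10^-8 cm.
With Z = 4, ρ = Z·M/(N_A·a³) = 4 × 156.2 / (6.022 × 10²³ × 1.276 × 10^-22) = 8.130 g/cm³.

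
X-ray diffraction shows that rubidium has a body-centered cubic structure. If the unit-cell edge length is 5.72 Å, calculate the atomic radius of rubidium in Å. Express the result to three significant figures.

In a BCC lattice, atoms touch along the body diagonal, so √3·a = 4r.
r = √3·a/4 = 1.7321 × 5.72 / 4 = 2.48 Å.

2.48 Å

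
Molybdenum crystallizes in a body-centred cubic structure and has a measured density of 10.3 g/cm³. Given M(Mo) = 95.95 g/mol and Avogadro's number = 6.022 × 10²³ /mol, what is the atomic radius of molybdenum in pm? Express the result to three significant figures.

For a BCC cell (Z = 2), a³ = Z·M/(N_A·ρ) = 2 × 95.95 / (6.022 × 10²³ × 10.30) = 3.094 × 10^-23 cm³, so a = 3.139 × 10^-8 cm = 313.9 pm.
Atoms touch along the body diagonal, so √3·a = 4r, so r = 0.4330 × a = 136 pm.

136 pm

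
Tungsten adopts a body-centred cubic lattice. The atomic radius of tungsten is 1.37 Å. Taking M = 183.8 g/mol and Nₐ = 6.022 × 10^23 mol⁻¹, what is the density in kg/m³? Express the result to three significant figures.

19300 kg/m³

In a BCC lattice, atoms touch along the body diagonal, so √3·a = 4r, giving a = 3.164 Å = 3.164 × 10^-8 cm.
With Z = 2, ρ = Z·M/(N_A·a³) = 2 × 183.8 / (6.022 × 10²³ × 3.167 × 10^-23) = 19.27 g/cm³ = 19300 kg/m³.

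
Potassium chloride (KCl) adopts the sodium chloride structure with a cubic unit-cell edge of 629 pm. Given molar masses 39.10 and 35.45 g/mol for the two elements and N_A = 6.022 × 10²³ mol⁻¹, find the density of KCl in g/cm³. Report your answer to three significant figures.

The sodium chloride structure contains Z = 4 formula units per cell; M(KCl) = 39.10 + 35.45 = 74.55 g/mol.
a³ = (6.290 × 10^-8 cm)³ = 2.489 × 10^-22 cm³.
ρ = 4 × 74.55 / (6.022 × 10²³ × 2.489 × 10^-22) = 1.990 g/cm³.

1.99 g/cm³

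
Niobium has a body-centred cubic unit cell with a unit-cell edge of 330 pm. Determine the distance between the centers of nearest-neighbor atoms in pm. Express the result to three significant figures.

In a BCC structure, atoms touch along the body diagonal, so √3·a = 4r; the nearest-neighbor distance equals 2r = 0.8660·a.
d = 0.8660 × 330 = 286 pm.

286 pm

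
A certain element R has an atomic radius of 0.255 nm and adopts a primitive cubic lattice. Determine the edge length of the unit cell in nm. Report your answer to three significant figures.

0.510 nm

In a simple cubic lattice, atoms touch along the cell edge, so a = 2r.
a = 2r = 2 × 0.255 = 0.510 nm.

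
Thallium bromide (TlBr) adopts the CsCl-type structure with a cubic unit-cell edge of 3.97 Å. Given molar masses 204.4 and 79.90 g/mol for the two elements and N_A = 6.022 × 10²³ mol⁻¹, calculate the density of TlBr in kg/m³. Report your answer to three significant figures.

The CsCl-type structure contains Z = 1 formula unit per cell; M(TlBr) = 204.4 + 79.90 = 284.3 g/mol.
a³ = (3.970 × 10^-8 cm)³ = 6.257 × 10^-23 cm³.
ρ = 1 × 284.3 / (6.022 × 10²³ × 6.257 × 10^-23) = 7.545 g/cm³ = 7550 kg/m³.

7550 kg/m³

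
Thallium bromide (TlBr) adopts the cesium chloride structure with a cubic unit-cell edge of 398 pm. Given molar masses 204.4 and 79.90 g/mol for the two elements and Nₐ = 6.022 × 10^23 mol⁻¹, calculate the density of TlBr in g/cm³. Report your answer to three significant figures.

The cesium chloride structure contains Z = 1 formula unit per cell; M(TlBr) = 204.4 + 79.90 = 284.3 g/mol.
a³ = (3.980 × 10^-8 cm)³ = 6.304 × 10^-23 cm³.
ρ = 1 × 284.3 / (6.022 × 10²³ × 6.304 × 10^-23) = 7.488 g/cm³.

7.49 g/cm³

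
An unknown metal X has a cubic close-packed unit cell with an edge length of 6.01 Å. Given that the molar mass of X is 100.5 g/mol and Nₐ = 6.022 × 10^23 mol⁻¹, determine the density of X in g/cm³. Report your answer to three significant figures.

An FCC unit cell contains Z = 4 atoms.
Cell volume: a³ = (6.01 Å)³ = (6.010 × 10^-8 cm)³ = 2.171 × 10^-22 cm³.
ρ = Z·M/(N_A·a³) = 4 × 100.5 / (6.022 × 10²³ × 2.171 × 10^-22) = 3.075 g/cm³.

3.08 g/cm³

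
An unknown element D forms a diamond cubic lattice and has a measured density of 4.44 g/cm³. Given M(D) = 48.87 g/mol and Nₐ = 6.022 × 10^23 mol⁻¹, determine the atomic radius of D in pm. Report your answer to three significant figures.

114 pm

For a diamond cubic cell (Z = 8), a³ = Z·M/(N_A·ρ) = 8 × 48.87 / (6.022 × 10²³ × 4.440) = 1.462 × 10^-22 cm³, so a = 5.268 × 10^-8 cm = 526.8 pm.
Nearest neighbors lie along the body diagonal with √3·a = 8r, so r = 0.2165 × a = 114 pm.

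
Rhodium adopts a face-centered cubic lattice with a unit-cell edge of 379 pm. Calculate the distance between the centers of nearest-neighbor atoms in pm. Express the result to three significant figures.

268 pm

In an FCC structure, atoms touch along the face diagonal, so √2·a = 4r; the nearest-neighbor distance equals 2r = 0.7071·a.
d = 0.7071 × 379 = 268 pm.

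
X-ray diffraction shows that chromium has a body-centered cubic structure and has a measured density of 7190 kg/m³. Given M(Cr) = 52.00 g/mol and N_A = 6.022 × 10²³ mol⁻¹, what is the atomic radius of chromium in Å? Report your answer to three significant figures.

For a BCC cell (Z = 2), a³ = Z·M/(N_A·ρ) = 2 × 52.00 / (6.022 × 10²³ × 7.190) = 2.402 × 10^-23 cm³, so a = 2.885 × 10^-8 cm = 2.885 Å.
Atoms touch along the body diagonal, so √3·a = 4r, so r = 0.4330 × a = 1.25 Å.

1.25 Å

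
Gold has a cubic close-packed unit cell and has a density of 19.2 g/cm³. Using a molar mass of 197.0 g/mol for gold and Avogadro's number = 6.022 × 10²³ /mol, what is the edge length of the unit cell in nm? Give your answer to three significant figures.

0.408 nm

With Z = 4 atoms per FCC cell, a³ = Z·M/(N_A·ρ) = 4 × 197.0 / (6.022 × 10²³ × 19.20 g/cm³) = 6.815 × 10^-23 cm³.
a = (6.815 × 10^-23)^(1/3) = 4.085 × 10^-8 cm = 0.408 nm.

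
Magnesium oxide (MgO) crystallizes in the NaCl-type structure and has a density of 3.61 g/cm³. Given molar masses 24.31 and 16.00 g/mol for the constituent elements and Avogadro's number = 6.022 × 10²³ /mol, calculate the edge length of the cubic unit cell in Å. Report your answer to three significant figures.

4.20 Å

M(MgO) = 40.31 g/mol; Z = 4 formula units per cell.
a³ = Z·M/(N_A·ρ) = 4 × 40.31 / (6.022 × 10²³ × 3.61) = 7.417 × 10^-23 cm³, so a = 4.202 × 10^-8 cm = 4.20 Å.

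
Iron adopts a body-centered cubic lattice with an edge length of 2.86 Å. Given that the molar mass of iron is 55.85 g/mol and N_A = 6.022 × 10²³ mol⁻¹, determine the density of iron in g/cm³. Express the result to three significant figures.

A BCC unit cell contains Z = 2 atoms.
Cell volume: a³ = (2.86 Å)³ = (2.860 × 10^-8 cm)³ = 2.339 × 10^-23 cm³.
ρ = Z·M/(N_A·a³) = 2 × 55.85 / (6.022 × 10²³ × 2.339 × 10^-23) = 7.929 g/cm³.

7.93 g/cm³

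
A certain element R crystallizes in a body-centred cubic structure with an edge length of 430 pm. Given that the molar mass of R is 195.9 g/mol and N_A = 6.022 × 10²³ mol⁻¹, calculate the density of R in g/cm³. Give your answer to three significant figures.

8.18 g/cm³

A BCC unit cell contains Z = 2 atoms.
Cell volume: a³ = (430 pm)³ = (4.300 × 10^-8 cm)³ = 7.951 × 10^-23 cm³.
ρ = Z·M/(N_A·a³) = 2 × 195.9 / (6.022 × 10²³ × 7.951 × 10^-23) = 8.183 g/cm³.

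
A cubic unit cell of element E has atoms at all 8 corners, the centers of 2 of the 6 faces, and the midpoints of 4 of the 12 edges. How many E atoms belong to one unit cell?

3

Corner atoms are shared by 8 cells (1/8 each), face atoms by 2 (1/2 each), edge atoms by 4 (1/4 each).
Net atoms = 8 × 1/8 + 2 × 1/2 + 4 × 1/4 = 1 + 1 + 1 = 3.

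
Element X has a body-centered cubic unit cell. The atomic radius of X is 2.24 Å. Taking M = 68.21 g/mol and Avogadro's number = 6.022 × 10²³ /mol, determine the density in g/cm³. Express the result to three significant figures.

1.64 g/cm³

In a BCC lattice, atoms touch along the body diagonal, so √3·a = 4r, giving a = 5.173 Å = 5.173 × 10^-8 cm.
With Z = 2, ρ = Z·M/(N_A·a³) = 2 × 68.21 / (6.022 × 10²³ × 1.384 × 10^-22) = 1.636 g/cm³.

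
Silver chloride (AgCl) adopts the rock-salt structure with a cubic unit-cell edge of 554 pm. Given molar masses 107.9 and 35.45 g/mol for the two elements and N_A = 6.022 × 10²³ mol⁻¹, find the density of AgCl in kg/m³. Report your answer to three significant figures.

5600 kg/m³

The rock-salt structure contains Z = 4 formula units per cell; M(AgCl) = 107.9 + 35.45 = 143.35 g/mol.
a³ = (5.540 × 10^-8 cm)³ = 1.700 × 10^-22 cm³.
ρ = 4 × 143.35 / (6.022 × 10²³ × 1.700 × 10^-22) = 5.600 g/cm³ = 5600 kg/m³.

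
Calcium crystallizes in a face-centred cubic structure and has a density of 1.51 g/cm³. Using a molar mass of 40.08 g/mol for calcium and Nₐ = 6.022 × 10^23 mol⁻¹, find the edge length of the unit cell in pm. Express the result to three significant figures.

With Z = 4 atoms per FCC cell, a³ = Z·M/(N_A·ρ) = 4 × 40.08 / (6.022 × 10²³ × 1.510 g/cm³) = 1.763 × 10^-22 cm³.
a = (1.763 × 10^-22)^(1/3) = 5.607 × 10^-8 cm = 561 pm.

561 pm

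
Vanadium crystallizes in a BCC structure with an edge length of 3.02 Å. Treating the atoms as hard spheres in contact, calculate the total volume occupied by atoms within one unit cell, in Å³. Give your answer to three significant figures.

18.7 Å³

In a BCC lattice atoms touch along the body diagonal, so √3·a = 4r, so r = 0.4330a = 1.308 Å.
V_atoms = Z × (4/3)πr³ = 2 × (4/3)π × (1.308)³ = 18.7 Å³.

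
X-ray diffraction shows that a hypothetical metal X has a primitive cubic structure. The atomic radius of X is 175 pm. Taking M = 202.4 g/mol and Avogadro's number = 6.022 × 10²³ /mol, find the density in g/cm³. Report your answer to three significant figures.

In a simple cubic lattice, atoms touch along the cell edge, so a = 2r, giving a = 350.0 pm = 3.500 × 10^-8 cm.
With Z = 1, ρ = Z·M/(N_A·a³) = 1 × 202.4 / (6.022 × 10²³ × 4.288 × 10^-23) = 7.839 g/cm³.

7.84 g/cm³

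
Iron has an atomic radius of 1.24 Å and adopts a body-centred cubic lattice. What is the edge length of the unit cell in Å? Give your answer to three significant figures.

In a BCC lattice, atoms touch along the body diagonal, so √3·a = 4r.
a = 4r/√3 = 4 × 1.24 / 1.7321 = 2.86 Å.

2.86 Å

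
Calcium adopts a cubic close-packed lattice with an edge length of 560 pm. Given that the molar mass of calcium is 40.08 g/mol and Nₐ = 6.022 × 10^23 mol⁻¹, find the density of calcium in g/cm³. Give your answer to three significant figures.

An FCC unit cell contains Z = 4 atoms.
Cell volume: a³ = (560 pm)³ = (5.600 × 10^-8 cm)³ = 1.756 × 10^-22 cm³.
ρ = Z·M/(N_A·a³) = 4 × 40.08 / (6.022 × 10²³ × 1.756 × 10^-22) = 1.516 g/cm³.

1.52 g/cm³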